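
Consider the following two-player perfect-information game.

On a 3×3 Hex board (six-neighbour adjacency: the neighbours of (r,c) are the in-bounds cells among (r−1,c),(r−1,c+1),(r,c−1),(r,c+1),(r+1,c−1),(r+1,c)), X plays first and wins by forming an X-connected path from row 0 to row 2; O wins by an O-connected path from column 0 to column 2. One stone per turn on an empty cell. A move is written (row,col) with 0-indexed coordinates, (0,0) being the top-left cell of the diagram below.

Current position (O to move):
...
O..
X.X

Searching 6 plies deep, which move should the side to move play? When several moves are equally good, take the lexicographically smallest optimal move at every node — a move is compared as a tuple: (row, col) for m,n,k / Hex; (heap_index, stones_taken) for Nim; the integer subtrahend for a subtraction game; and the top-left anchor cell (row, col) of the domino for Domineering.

O's best at [.../O../X.X]: (0,2)

ply 1, O at .../O../X.X | (0,0)=-1→O../O../X.X; (0,1)=-1→.O./O../X.X; (0,2)=+1→..O/O../X.X*; (1,1)=+1→.../OO./X.X; (1,2)=-1→.../O.O/X.X; (2,1)=-1→.../O../XOX
ply 2, X at ..O/O../X.X | (0,0)=-1→X.O/O../X.X*; (0,1)=-1→.XO/O../X.X; (1,1)=-1→..O/OX./X.X; (1,2)=-1→..O/O.X/X.X; (2,1)=-1→..O/O../XXX
ply 3, O at X.O/O../X.X | (0,1)=+1→XOO/O../X.X*; (1,1)=+1→X.O/OO./X.X; (1,2)=+1→X.O/O.O/X.X; (2,1)=+1→X.O/O../XOX
ply 4: XOO/O../X.X is terminal -1 (X); from .../O../X.X depth 6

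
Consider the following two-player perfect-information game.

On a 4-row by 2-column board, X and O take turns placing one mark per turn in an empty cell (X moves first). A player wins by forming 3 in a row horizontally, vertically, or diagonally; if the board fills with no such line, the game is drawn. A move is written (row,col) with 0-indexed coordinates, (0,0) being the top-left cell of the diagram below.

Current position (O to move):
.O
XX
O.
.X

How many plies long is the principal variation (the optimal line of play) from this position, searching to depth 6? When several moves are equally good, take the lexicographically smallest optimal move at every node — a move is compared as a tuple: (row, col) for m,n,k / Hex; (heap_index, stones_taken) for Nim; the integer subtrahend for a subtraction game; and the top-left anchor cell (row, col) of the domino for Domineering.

ply 1, O at .O/XX/O./.X | (0,0)=-1→OO/XX/O./.X; (2,1)=+0→.O/XX/OO/.X*; (3,0)=-1→.O/XX/O./OX
ply 2, X at .O/XX/OO/.X | (0,0)=+0→XO/XX/OO/.X*; (3,0)=+0→.O/XX/OO/XX
ply 3, O at XO/XX/OO/.X | (3,0)=+0→XO/XX/OO/OX*
ply 4: XO/XX/OO/OX is terminal +0 (X); from .O/XX/O./.X depth 6

PV length from [.O/XX/O./.X]: 3 plies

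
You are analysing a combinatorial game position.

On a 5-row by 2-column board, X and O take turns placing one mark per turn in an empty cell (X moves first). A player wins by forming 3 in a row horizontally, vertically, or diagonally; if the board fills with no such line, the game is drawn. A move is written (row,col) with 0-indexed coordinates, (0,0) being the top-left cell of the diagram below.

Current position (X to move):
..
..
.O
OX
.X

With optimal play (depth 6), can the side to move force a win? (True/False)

X winning at [../../.O/OX/.X]: False

p1 X@[../../.O/OX/.X]: (0,0)[X./../.O/OX/.X]-1 (0,1)[.X/../.O/OX/.X]-1 (1,0)[../X./.O/OX/.X]+0* (1,1)[../.X/.O/OX/.X]-1 (2,0)[../../XO/OX/.X]+0 (4,0)[../../.O/OX/XX]+0
p2 O@[../X./.O/OX/.X]: (0,0)[O./X./.O/OX/.X]+0* (0,1)[.O/X./.O/OX/.X]+0 (1,1)[../XO/.O/OX/.X]+0 (2,0)[../X./OO/OX/.X]+0 (4,0)[../X./.O/OX/OX]+0
p3 X@[O./X./.O/OX/.X]: (0,1)[OX/X./.O/OX/.X]+0* (1,1)[O./XX/.O/OX/.X]+0 (2,0)[O./X./XO/OX/.X]+0 (4,0)[O./X./.O/OX/XX]+0
p4 O@[OX/X./.O/OX/.X]: (1,1)[OX/XO/.O/OX/.X]+0* (2,0)[OX/X./OO/OX/.X]+0 (4,0)[OX/X./.O/OX/OX]+0
p5 X@[OX/XO/.O/OX/.X]: (2,0)[OX/XO/XO/OX/.X]+0* (4,0)[OX/XO/.O/OX/XX]+0
p6 O@[OX/XO/XO/OX/.X]: (4,0)[OX/XO/XO/OX/OX]+0*
p7 X@[OX/XO/XO/OX/OX] terminal +0; root [../../.O/OX/.X] d6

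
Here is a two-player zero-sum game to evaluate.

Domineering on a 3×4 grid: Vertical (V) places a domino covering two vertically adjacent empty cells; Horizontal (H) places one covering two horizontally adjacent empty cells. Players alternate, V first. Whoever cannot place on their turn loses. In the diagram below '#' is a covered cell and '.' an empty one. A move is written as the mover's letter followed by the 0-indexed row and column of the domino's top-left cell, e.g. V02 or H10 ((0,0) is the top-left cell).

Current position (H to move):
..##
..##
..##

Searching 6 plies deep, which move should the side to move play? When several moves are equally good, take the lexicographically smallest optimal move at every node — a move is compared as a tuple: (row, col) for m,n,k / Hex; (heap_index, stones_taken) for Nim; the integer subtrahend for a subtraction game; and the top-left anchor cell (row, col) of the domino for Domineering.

ply 1, H at ..##/..##/..## | H00=-1→####/..##/..##; H10=+1→..##/####/..##*; H20=-1→..##/..##/####
ply 2: ..##/####/..## is terminal -1 (V); from ..##/..##/..## depth 6

H's best at [..##/..##/..##]: H10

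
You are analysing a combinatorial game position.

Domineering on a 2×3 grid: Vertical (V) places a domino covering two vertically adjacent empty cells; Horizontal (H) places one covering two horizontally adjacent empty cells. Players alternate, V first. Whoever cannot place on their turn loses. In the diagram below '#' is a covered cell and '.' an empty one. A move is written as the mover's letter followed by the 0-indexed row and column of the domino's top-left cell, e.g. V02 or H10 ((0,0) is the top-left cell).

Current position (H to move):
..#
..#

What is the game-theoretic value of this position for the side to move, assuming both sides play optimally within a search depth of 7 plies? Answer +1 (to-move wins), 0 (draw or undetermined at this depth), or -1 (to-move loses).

value(..#/..#, H) = +1

ply 1, H at ..#/..# | H00=+1→###/..#*; H10=+1→..#/###
ply 2: ###/..# is terminal -1 (V); from ..#/..# depth 7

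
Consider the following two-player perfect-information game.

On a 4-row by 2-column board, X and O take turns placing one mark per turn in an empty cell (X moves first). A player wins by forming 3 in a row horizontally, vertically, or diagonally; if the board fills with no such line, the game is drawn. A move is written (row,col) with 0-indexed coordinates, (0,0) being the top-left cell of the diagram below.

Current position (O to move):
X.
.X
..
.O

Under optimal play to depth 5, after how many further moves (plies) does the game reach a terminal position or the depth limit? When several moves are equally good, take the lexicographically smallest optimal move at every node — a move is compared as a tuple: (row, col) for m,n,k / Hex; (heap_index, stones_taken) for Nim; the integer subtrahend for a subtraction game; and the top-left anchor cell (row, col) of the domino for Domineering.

PV length from [X./.X/../.O]: 5 plies

ply 1, O at X./.X/../.O | (0,1)=+0→XO/.X/../.O*; (1,0)=+0→X./OX/../.O; (2,0)=+0→X./.X/O./.O; (2,1)=+0→X./.X/.O/.O; (3,0)=+0→X./.X/../OO
ply 2, X at XO/.X/../.O | (1,0)=+0→XO/XX/../.O*; (2,0)=+0→XO/.X/X./.O; (2,1)=+0→XO/.X/.X/.O; (3,0)=+0→XO/.X/../XO
ply 3, O at XO/XX/../.O | (2,0)=+0→XO/XX/O./.O*; (2,1)=-1→XO/XX/.O/.O; (3,0)=-1→XO/XX/../OO
ply 4, X at XO/XX/O./.O | (2,1)=+0→XO/XX/OX/.O*; (3,0)=+0→XO/XX/O./XO
ply 5, O at XO/XX/OX/.O | (3,0)=+0→XO/XX/OX/OO*
ply 6: XO/XX/OX/OO is terminal +0 (X); from X./.X/../.O depth 5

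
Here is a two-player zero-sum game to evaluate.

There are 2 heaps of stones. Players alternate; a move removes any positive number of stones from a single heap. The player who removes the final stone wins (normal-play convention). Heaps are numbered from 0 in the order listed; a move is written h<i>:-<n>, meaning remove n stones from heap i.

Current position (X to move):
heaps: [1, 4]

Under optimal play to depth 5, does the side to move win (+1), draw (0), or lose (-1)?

p1 X@[(1,4)]: h0:-1[(0,4)]-1 h1:-1[(1,3)]-1 h1:-2[(1,2)]-1 h1:-3[(1,1)]+1* h1:-4[(1,0)]-1
p2 O@[(1,1)]: h0:-1[(0,1)]-1* h1:-1[(1,0)]-1
p3 X@[(0,1)]: h1:-1[(0,0)]+1*
p4 O@[(0,0)] terminal -1; root [(1,4)] d5

value((1,4), X) = +1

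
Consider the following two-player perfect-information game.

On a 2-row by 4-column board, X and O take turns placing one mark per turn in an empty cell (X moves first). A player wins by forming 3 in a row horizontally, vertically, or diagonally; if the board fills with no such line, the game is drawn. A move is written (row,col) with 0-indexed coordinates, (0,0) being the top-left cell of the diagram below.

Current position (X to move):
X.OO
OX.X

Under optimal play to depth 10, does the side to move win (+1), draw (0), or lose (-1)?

value(X.OO/OX.X, X) = +1

[X.OO/OX.X] X move#1: (0,1):+0/XXOO/OX.X, (1,2):+1/X.OO/OXXX*
[X.OO/OXXX] end (terminal -1, O#2); searched X.OO/OX.X to 10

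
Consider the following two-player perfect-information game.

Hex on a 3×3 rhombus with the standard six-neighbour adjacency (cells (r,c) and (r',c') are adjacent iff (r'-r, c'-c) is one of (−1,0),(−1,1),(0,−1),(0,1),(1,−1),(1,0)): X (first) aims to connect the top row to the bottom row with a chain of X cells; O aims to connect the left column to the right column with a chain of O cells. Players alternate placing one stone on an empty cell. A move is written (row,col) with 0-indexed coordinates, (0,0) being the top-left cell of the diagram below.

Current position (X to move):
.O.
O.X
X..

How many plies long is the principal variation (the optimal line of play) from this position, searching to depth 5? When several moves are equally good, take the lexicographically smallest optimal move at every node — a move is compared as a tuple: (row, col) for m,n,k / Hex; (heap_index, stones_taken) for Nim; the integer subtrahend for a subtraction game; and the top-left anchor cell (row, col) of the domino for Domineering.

PV length from [.O./O.X/X..]: 3 plies

[.O./O.X/X..] X move#1: (0,0):-1/XO./O.X/X.., (0,2):+1/.OX/O.X/X..*, (1,1):-1/.O./OXX/X.., (2,1):-1/.O./O.X/XX., (2,2):-1/.O./O.X/X.X
[.OX/O.X/X..] O move#2: (0,0):-1/OOX/O.X/X..*, (1,1):-1/.OX/OOX/X.., (2,1):-1/.OX/O.X/XO., (2,2):-1/.OX/O.X/X.O
[OOX/O.X/X..] X move#3: (1,1):+1/OOX/OXX/X..*, (2,1):+1/OOX/O.X/XX., (2,2):+1/OOX/O.X/X.X
[OOX/OXX/X..] end (terminal -1, O#4); searched .O./O.X/X.. to 5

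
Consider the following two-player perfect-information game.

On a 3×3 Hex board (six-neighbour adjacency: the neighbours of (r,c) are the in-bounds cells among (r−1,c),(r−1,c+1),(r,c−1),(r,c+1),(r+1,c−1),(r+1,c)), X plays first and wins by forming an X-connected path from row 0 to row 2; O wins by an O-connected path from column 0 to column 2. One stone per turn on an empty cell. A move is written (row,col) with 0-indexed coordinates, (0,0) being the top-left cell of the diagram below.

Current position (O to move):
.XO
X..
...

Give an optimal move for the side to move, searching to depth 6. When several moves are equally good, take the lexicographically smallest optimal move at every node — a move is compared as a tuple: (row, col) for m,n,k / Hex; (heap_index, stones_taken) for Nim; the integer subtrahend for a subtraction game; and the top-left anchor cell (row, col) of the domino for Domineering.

ply 1, O at .XO/X../... | (0,0)=-1→OXO/X../...; (1,1)=-1→.XO/XO./...; (1,2)=-1→.XO/X.O/...; (2,0)=+1→.XO/X../O..*; (2,1)=-1→.XO/X../.O.; (2,2)=-1→.XO/X../..O
ply 2, X at .XO/X../O.. | (0,0)=-1→XXO/X../O..*; (1,1)=-1→.XO/XX./O..; (1,2)=-1→.XO/X.X/O..; (2,1)=-1→.XO/X../OX.; (2,2)=-1→.XO/X../O.X
ply 3, O at XXO/X../O.. | (1,1)=+1→XXO/XO./O..*; (1,2)=+1→XXO/X.O/O..; (2,1)=+1→XXO/X../OO.; (2,2)=+1→XXO/X../O.O
ply 4: XXO/XO./O.. is terminal -1 (X); from .XO/X../... depth 6

O's best at [.XO/X../...]: (2,0)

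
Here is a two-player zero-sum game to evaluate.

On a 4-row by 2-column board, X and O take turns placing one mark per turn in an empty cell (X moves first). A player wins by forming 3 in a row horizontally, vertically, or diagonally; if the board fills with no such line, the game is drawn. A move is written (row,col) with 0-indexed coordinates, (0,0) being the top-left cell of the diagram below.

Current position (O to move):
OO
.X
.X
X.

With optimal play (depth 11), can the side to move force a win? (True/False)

ply 1, O at OO/.X/.X/X. | (1,0)=-1→OO/OX/.X/X.; (2,0)=-1→OO/.X/OX/X.; (3,1)=+0→OO/.X/.X/XO*
ply 2, X at OO/.X/.X/XO | (1,0)=+0→OO/XX/.X/XO*; (2,0)=+0→OO/.X/XX/XO
ply 3, O at OO/XX/.X/XO | (2,0)=+0→OO/XX/OX/XO*
ply 4: OO/XX/OX/XO is terminal +0 (X); from OO/.X/.X/X. depth 11

O winning at [OO/.X/.X/X.]: False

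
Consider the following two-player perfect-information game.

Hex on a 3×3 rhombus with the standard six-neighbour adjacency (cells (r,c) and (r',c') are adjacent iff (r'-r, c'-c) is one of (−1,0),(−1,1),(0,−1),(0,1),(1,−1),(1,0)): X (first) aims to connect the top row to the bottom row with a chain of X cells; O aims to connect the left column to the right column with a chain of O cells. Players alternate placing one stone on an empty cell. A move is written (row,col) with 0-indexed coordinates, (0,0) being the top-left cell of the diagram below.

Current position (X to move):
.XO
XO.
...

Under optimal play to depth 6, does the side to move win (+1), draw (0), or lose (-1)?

[.XO/XO./...] X move#1: (0,0):-1/XXO/XO./..., (1,2):-1/.XO/XOX/..., (2,0):+1/.XO/XO./X..*, (2,1):-1/.XO/XO./.X., (2,2):-1/.XO/XO./..X
[.XO/XO./X..] end (terminal -1, O#2); searched .XO/XO./... to 6

value(.XO/XO./..., X) = +1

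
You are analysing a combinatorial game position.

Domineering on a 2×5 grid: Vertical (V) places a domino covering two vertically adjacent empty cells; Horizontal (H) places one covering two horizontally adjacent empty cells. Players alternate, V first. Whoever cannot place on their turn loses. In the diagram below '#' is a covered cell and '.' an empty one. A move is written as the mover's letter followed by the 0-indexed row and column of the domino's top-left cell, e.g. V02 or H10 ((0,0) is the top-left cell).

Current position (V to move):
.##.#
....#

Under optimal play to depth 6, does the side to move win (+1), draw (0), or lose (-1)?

ply 1, V at .##.#/....# | V00=-1→###.#/#...#*; V03=-1→.####/...##
ply 2, H at ###.#/#...# | H11=-1→###.#/###.#; H12=+1→###.#/#.###*
ply 3: ###.#/#.### is terminal -1 (V); from .##.#/....# depth 6

value(.##.#/....#, V) = -1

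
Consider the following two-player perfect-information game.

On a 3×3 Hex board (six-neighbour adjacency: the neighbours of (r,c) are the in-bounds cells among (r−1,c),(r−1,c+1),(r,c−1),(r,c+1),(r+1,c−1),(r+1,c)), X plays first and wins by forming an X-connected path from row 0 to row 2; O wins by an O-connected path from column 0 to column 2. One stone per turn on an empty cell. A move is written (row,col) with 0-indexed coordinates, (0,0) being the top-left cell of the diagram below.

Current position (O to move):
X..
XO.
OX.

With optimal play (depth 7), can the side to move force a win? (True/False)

O winning at [X../XO./OX.]: True

[X../XO./OX.] O move#1: (0,1):+1/XO./XO./OX.*, (0,2):+1/X.O/XO./OX., (1,2):+1/X../XOO/OX., (2,2):+1/X../XO./OXO
[XO./XO./OX.] X move#2: (0,2):-1/XOX/XO./OX.*, (1,2):-1/XO./XOX/OX., (2,2):-1/XO./XO./OXX
[XOX/XO./OX.] O move#3: (1,2):+1/XOX/XOO/OX.*, (2,2):-1/XOX/XO./OXO
[XOX/XOO/OX.] end (terminal -1, X#4); searched X../XO./OX. to 7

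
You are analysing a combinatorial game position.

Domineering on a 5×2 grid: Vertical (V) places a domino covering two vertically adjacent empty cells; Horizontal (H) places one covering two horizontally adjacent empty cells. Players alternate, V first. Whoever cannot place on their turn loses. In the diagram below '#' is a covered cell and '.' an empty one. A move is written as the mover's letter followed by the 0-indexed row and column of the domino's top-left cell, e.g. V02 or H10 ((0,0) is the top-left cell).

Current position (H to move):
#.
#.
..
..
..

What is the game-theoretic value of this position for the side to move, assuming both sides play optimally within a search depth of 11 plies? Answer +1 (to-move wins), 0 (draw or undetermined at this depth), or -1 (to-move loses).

p1 H@[#./#./../../..]: H20[#./#./##/../..]-1 H30[#./#./../##/..]+1* H40[#./#./../../##]-1
p2 V@[#./#./../##/..]: V01[##/##/../##/..]-1* V11[#./##/.#/##/..]-1
p3 H@[##/##/../##/..]: H20[##/##/##/##/..]+1* H40[##/##/../##/##]+1
p4 V@[##/##/##/##/..] terminal -1; root [#./#./../../..] d11

value(#./#./../../.., H) = +1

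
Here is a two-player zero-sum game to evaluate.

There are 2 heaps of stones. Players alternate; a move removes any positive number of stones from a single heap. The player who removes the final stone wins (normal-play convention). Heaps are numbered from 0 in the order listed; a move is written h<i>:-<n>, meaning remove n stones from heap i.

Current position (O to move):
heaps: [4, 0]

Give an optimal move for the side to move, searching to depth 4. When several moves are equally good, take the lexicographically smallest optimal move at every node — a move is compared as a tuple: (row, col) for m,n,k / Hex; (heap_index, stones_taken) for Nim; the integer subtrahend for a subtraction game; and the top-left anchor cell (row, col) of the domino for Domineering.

O's best at [(4,0)]: h0:-4

[(4,0)] O move#1: h0:-1:-1/(3,0), h0:-2:-1/(2,0), h0:-3:-1/(1,0), h0:-4:+1/(0,0)*
[(0,0)] end (terminal -1, X#2); searched (4,0) to 4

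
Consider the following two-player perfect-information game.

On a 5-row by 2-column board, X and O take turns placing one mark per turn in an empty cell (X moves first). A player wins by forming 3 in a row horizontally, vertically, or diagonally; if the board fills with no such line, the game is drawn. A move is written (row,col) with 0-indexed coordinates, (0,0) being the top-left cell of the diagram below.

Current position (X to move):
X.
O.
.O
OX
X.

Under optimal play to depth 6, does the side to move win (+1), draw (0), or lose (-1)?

value(X./O./.O/OX/X., X) = 0

ply 1, X at X./O./.O/OX/X. | (0,1)=-1→XX/O./.O/OX/X.; (1,1)=-1→X./OX/.O/OX/X.; (2,0)=+0→X./O./XO/OX/X.*; (4,1)=-1→X./O./.O/OX/XX
ply 2, O at X./O./XO/OX/X. | (0,1)=+0→XO/O./XO/OX/X.*; (1,1)=+0→X./OO/XO/OX/X.; (4,1)=+0→X./O./XO/OX/XO
ply 3, X at XO/O./XO/OX/X. | (1,1)=+0→XO/OX/XO/OX/X.*; (4,1)=-1→XO/O./XO/OX/XX
ply 4, O at XO/OX/XO/OX/X. | (4,1)=+0→XO/OX/XO/OX/XO*
ply 5: XO/OX/XO/OX/XO is terminal +0 (X); from X./O./.O/OX/X. depth 6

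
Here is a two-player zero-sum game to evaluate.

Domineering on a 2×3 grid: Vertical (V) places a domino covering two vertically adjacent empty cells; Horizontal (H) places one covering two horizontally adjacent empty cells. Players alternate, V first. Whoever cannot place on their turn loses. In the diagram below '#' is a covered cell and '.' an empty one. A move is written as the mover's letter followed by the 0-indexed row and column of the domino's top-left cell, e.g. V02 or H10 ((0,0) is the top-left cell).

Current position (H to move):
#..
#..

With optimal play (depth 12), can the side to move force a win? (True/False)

H winning at [#../#..]: True

ply 1, H at #../#.. | H01=+1→###/#..*; H11=+1→#../###
ply 2: ###/#.. is terminal -1 (V); from #../#.. depth 12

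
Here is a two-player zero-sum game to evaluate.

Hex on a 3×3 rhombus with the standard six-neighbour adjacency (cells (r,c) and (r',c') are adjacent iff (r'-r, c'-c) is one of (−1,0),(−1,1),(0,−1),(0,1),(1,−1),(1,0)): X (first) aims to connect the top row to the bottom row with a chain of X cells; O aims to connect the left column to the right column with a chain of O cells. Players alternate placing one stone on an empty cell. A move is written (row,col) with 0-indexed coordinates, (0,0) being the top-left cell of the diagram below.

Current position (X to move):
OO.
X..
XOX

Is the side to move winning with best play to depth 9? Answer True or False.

ply 1, X at OO./X../XOX | (0,2)=+1→OOX/X../XOX*; (1,1)=-1→OO./XX./XOX; (1,2)=-1→OO./X.X/XOX
ply 2, O at OOX/X../XOX | (1,1)=-1→OOX/XO./XOX*; (1,2)=-1→OOX/X.O/XOX
ply 3, X at OOX/XO./XOX | (1,2)=+1→OOX/XOX/XOX*
ply 4: OOX/XOX/XOX is terminal -1 (O); from OO./X../XOX depth 9

X winning at [OO./X../XOX]: True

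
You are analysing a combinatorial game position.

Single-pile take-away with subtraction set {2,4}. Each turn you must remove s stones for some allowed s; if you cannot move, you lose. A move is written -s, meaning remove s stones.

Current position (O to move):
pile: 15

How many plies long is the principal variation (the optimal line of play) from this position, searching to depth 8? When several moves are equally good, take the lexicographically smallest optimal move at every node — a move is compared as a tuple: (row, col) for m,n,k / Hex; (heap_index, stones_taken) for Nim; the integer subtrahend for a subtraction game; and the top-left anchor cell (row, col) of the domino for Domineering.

PV length from [15]: 5 plies

ply 1, O at 15 | -2=+1→13*; -4=-1→11
ply 2, X at 13 | -2=-1→11*; -4=-1→9
ply 3, O at 11 | -2=-1→9; -4=+1→7*
ply 4, X at 7 | -2=-1→5*; -4=-1→3
ply 5, O at 5 | -2=-1→3; -4=+1→1*
ply 6: 1 is terminal -1 (X); from 15 depth 8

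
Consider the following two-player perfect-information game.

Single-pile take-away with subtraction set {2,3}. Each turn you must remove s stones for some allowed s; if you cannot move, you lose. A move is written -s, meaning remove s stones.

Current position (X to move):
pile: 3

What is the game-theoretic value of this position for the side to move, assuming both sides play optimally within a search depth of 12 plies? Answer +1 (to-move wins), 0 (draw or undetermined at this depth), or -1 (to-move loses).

[3] X move#1: -2:+1/1*, -3:+1/0
[1] end (terminal -1, O#2); searched 3 to 12

value(3, X) = +1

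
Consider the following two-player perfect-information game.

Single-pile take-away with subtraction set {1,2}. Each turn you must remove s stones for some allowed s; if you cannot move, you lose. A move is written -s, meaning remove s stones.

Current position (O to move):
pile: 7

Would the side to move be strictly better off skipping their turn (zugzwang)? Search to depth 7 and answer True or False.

zugzwang(7, O) = False

ply 1, O at 7 | -1=+1→6*; -2=-1→5
ply 2, X at 6 | -1=-1→5*; -2=-1→4
ply 3, O at 5 | -1=-1→4; -2=+1→3*
ply 4, X at 3 | -1=-1→2*; -2=-1→1
ply 5, O at 2 | -1=-1→1; -2=+1→0*
ply 6: 0 is terminal -1 (X); from 7 depth 7
pass branch (X moves first from the same position):
  | ply 1, X at 7 | -1=+1→6*; -2=-1→5
  | ply 2, O at 6 | -1=-1→5*; -2=-1→4
  | ply 3, X at 5 | -1=-1→4; -2=+1→3*
  | ply 4, O at 3 | -1=-1→2*; -2=-1→1
  | ply 5, X at 2 | -1=-1→1; -2=+1→0*
  | ply 6: 0 is terminal -1 (O); from 7 depth 7
O moving scores +1; O passing scores -1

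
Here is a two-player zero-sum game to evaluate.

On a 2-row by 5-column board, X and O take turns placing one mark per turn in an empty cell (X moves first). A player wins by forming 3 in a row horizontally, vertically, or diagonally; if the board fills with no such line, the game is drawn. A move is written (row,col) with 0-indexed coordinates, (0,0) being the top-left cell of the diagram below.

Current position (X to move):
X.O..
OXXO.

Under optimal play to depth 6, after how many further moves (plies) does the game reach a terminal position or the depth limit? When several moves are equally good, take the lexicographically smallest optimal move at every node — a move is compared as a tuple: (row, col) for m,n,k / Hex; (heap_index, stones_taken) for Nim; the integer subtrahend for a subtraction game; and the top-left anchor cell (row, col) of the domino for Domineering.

PV length from [X.O../OXXO.]: 4 plies

p1 X@[X.O../OXXO.]: (0,1)[XXO../OXXO.]+0* (0,3)[X.OX./OXXO.]+0 (0,4)[X.O.X/OXXO.]+0 (1,4)[X.O../OXXOX]-1
p2 O@[XXO../OXXO.]: (0,3)[XXOO./OXXO.]+0* (0,4)[XXO.O/OXXO.]+0 (1,4)[XXO../OXXOO]+0
p3 X@[XXOO./OXXO.]: (0,4)[XXOOX/OXXO.]+0* (1,4)[XXOO./OXXOX]-1
p4 O@[XXOOX/OXXO.]: (1,4)[XXOOX/OXXOO]+0*
p5 X@[XXOOX/OXXOO] terminal +0; root [X.O../OXXO.] d6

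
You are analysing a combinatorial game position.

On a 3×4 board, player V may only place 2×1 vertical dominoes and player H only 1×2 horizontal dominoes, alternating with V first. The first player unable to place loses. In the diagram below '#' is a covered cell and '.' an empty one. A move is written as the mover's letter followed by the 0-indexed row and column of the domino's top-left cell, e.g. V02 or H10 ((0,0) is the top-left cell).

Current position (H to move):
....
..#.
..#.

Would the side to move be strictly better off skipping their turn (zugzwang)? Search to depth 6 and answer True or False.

zugzwang(..../..#./..#., H) = False

ply 1, H at ..../..#./..#. | H00=-1→##../..#./..#.; H01=-1→.##./..#./..#.; H02=-1→..##/..#./..#.; H10=+1→..../###./..#.*; H20=-1→..../..#./###.
ply 2, V at ..../###./..#. | V03=-1→...#/####/..#.*; V13=-1→..../####/..##
ply 3, H at ...#/####/..#. | H00=+1→##.#/####/..#.*; H01=+1→.###/####/..#.; H20=+1→...#/####/###.
ply 4: ##.#/####/..#. is terminal -1 (V); from ..../..#./..#. depth 6
suppose H passes — search the same position with V to move:
pass> ply 1, V at ..../..#./..#. | V00=+1→#.../#.#./..#.*; V01=+1→.#../.##./..#.; V03=-1→...#/..##/..#.; V10=+1→..../#.#./#.#.; V11=+1→..../.##./.##.; V13=-1→..../..##/..##
pass> ply 2, H at #.../#.#./..#. | H01=-1→###./#.#./..#.*; H02=-1→#.##/#.#./..#.; H20=-1→#.../#.#./###.
pass> ply 3, V at ###./#.#./..#. | V03=-1→####/#.##/..#.; V11=+1→###./###./.##.*; V13=-1→###./#.##/..##
pass> ply 4: ###./###./.##. is terminal -1 (H); from ..../..#./..#. depth 6
for H: play +1, pass -1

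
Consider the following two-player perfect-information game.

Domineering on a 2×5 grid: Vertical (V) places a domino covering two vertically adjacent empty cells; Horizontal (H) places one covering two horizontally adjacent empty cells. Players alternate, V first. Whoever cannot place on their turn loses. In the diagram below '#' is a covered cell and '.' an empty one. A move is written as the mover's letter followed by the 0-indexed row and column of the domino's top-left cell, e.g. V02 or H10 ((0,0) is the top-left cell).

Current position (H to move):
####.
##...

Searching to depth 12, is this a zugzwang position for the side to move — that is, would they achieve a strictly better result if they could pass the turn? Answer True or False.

zugzwang(####./##..., H) = False

ply 1, H at ####./##... | H12=-1→####./####.; H13=+1→####./##.##*
ply 2: ####./##.## is terminal -1 (V); from ####./##... depth 12
suppose H passes — search the same position with V to move:
pass> ply 1, V at ####./##... | V04=-1→#####/##..#*
pass> ply 2, H at #####/##..# | H12=+1→#####/#####*
pass> ply 3: #####/##### is terminal -1 (V); from ####./##... depth 12
for H: play +1, pass +1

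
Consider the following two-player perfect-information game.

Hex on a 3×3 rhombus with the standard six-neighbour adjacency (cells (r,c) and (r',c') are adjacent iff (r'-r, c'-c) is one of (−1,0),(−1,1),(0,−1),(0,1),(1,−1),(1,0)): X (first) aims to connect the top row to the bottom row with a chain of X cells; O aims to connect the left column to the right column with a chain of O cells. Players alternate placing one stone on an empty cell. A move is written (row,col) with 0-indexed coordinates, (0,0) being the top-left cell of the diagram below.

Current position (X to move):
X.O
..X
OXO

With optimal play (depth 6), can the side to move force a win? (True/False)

X winning at [X.O/..X/OXO]: True

[X.O/..X/OXO] X move#1: (0,1):-1/XXO/..X/OXO, (1,0):-1/X.O/X.X/OXO, (1,1):+1/X.O/.XX/OXO*
[X.O/.XX/OXO] O move#2: (0,1):-1/XOO/.XX/OXO*, (1,0):-1/X.O/OXX/OXO
[XOO/.XX/OXO] X move#3: (1,0):+1/XOO/XXX/OXO*
[XOO/XXX/OXO] end (terminal -1, O#4); searched X.O/..X/OXO to 6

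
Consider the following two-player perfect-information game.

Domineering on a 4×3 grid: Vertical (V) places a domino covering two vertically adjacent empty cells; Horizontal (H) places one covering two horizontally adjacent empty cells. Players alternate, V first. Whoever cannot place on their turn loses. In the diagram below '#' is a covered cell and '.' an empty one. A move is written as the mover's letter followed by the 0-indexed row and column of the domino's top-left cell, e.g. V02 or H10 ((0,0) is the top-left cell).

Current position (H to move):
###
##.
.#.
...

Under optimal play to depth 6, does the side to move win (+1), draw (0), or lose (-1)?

p1 H@[###/##./.#./...]: H30[###/##./.#./##.]-1* H31[###/##./.#./.##]-1
p2 V@[###/##./.#./##.]: V12[###/###/.##/##.]+1* V22[###/##./.##/###]+1
p3 H@[###/###/.##/##.] terminal -1; root [###/##./.#./...] d6

value(###/##./.#./..., H) = -1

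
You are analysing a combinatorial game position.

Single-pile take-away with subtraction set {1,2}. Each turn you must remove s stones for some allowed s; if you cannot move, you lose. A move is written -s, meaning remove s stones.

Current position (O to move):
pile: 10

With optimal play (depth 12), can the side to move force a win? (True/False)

ply 1, O at 10 | -1=+1→9*; -2=-1→8
ply 2, X at 9 | -1=-1→8*; -2=-1→7
ply 3, O at 8 | -1=-1→7; -2=+1→6*
ply 4, X at 6 | -1=-1→5*; -2=-1→4
ply 5, O at 5 | -1=-1→4; -2=+1→3*
ply 6, X at 3 | -1=-1→2*; -2=-1→1
ply 7, O at 2 | -1=-1→1; -2=+1→0*
ply 8: 0 is terminal -1 (X); from 10 depth 12

O winning at [10]: True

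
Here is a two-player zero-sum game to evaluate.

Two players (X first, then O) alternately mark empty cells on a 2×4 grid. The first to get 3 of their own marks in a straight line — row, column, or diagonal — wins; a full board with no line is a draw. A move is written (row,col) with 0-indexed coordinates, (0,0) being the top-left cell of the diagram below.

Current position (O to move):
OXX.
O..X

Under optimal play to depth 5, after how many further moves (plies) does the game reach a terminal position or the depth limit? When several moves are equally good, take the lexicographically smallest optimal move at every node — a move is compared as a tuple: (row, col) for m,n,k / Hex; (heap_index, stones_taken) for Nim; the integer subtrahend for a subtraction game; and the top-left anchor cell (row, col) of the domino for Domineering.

PV length from [OXX./O..X]: 3 plies

[OXX./O..X] O move#1: (0,3):+0/OXXO/O..X*, (1,1):-1/OXX./OO.X, (1,2):-1/OXX./O.OX
[OXXO/O..X] X move#2: (1,1):+0/OXXO/OX.X*, (1,2):+0/OXXO/O.XX
[OXXO/OX.X] O move#3: (1,2):+0/OXXO/OXOX*
[OXXO/OXOX] end (terminal +0, X#4); searched OXX./O..X to 5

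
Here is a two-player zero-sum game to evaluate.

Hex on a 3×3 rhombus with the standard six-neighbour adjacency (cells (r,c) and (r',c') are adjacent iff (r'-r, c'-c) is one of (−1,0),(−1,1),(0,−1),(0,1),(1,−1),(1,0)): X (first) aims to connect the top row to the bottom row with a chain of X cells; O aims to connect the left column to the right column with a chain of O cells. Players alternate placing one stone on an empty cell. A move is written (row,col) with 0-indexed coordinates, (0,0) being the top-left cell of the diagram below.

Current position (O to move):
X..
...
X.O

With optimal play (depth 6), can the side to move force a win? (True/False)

O winning at [X../.../X.O]: False

p1 O@[X../.../X.O]: (0,1)[XO./.../X.O]-1* (0,2)[X.O/.../X.O]-1 (1,0)[X../O../X.O]-1 (1,1)[X../.O./X.O]-1 (1,2)[X../..O/X.O]-1 (2,1)[X../.../XOO]-1
p2 X@[XO./.../X.O]: (0,2)[XOX/.../X.O]+1* (1,0)[XO./X../X.O]+1 (1,1)[XO./.X./X.O]+1 (1,2)[XO./..X/X.O]+1 (2,1)[XO./.../XXO]+1
p3 O@[XOX/.../X.O]: (1,0)[XOX/O../X.O]-1* (1,1)[XOX/.O./X.O]-1 (1,2)[XOX/..O/X.O]-1 (2,1)[XOX/.../XOO]-1
p4 X@[XOX/O../X.O]: (1,1)[XOX/OX./X.O]+1* (1,2)[XOX/O.X/X.O]+1 (2,1)[XOX/O../XXO]+1
p5 O@[XOX/OX./X.O] terminal -1; root [X../.../X.O] d6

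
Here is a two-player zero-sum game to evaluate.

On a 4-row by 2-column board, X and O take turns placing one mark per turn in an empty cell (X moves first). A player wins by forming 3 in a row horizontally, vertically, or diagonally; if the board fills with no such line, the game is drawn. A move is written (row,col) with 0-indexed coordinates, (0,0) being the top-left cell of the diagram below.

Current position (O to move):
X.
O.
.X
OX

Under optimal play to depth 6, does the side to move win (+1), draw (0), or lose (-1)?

value(X./O./.X/OX, O) = +1

[X./O./.X/OX] O move#1: (0,1):-1/XO/O./.X/OX, (1,1):+0/X./OO/.X/OX, (2,0):+1/X./O./OX/OX*
[X./O./OX/OX] end (terminal -1, X#2); searched X./O./.X/OX to 6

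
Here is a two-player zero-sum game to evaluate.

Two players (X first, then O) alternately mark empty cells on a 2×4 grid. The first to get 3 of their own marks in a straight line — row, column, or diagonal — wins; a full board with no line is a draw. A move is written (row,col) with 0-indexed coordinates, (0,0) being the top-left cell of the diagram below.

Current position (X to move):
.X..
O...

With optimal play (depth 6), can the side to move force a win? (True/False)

X winning at [.X../O...]: True

[.X../O...] X move#1: (0,0):+0/XX../O..., (0,2):+1/.XX./O...*, (0,3):+0/.X.X/O..., (1,1):+0/.X../OX.., (1,2):+0/.X../O.X., (1,3):+0/.X../O..X
[.XX./O...] O move#2: (0,0):-1/OXX./O...*, (0,3):-1/.XXO/O..., (1,1):-1/.XX./OO.., (1,2):-1/.XX./O.O., (1,3):-1/.XX./O..O
[OXX./O...] X move#3: (0,3):+1/OXXX/O...*, (1,1):+0/OXX./OX.., (1,2):+0/OXX./O.X., (1,3):+0/OXX./O..X
[OXXX/O...] end (terminal -1, O#4); searched .X../O... to 6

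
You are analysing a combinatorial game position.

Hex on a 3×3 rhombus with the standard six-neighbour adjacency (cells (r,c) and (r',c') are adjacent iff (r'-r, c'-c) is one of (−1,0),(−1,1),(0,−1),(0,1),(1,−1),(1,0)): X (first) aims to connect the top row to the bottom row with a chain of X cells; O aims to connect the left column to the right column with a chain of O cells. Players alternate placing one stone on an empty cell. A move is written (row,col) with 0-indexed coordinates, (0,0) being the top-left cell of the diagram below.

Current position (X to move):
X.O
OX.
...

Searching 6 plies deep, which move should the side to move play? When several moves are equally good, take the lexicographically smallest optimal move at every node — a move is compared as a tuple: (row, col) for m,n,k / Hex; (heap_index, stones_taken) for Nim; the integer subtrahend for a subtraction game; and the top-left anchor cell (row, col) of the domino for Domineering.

ply 1, X at X.O/OX./... | (0,1)=+1→XXO/OX./...*; (1,2)=-1→X.O/OXX/...; (2,0)=-1→X.O/OX./X..; (2,1)=-1→X.O/OX./.X.; (2,2)=-1→X.O/OX./..X
ply 2, O at XXO/OX./... | (1,2)=-1→XXO/OXO/...*; (2,0)=-1→XXO/OX./O..; (2,1)=-1→XXO/OX./.O.; (2,2)=-1→XXO/OX./..O
ply 3, X at XXO/OXO/... | (2,0)=+1→XXO/OXO/X..*; (2,1)=+1→XXO/OXO/.X.; (2,2)=+1→XXO/OXO/..X
ply 4: XXO/OXO/X.. is terminal -1 (O); from X.O/OX./... depth 6

X's best at [X.O/OX./...]: (0,1)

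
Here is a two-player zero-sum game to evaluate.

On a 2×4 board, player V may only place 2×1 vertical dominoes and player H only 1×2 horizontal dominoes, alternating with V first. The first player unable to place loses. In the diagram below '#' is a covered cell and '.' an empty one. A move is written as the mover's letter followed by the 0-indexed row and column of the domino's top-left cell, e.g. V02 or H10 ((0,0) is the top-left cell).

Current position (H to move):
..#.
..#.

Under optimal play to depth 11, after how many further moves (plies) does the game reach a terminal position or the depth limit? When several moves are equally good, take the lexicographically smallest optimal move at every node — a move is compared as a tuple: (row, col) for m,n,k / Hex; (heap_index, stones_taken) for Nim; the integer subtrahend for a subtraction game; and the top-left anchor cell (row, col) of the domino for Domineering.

PV length from [..#./..#.]: 3 plies

[..#./..#.] H move#1: H00:+1/###./..#.*, H10:+1/..#./###.
[###./..#.] V move#2: V03:-1/####/..##*
[####/..##] H move#3: H10:+1/####/####*
[####/####] end (terminal -1, V#4); searched ..#./..#. to 11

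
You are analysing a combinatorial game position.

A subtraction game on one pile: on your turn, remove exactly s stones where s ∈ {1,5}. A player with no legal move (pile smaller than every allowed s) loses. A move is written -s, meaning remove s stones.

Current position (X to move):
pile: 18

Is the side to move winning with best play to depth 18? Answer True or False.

X winning at [18]: False

[18] X move#1: -1:-1/17*, -5:-1/13
[17] O move#2: -1:+1/16*, -5:+1/12
[16] X move#3: -1:-1/15*, -5:-1/11
[15] O move#4: -1:+1/14*, -5:+1/10
[14] X move#5: -1:-1/13*, -5:-1/9
[13] O move#6: -1:+1/12*, -5:+1/8
[12] X move#7: -1:-1/11*, -5:-1/7
[11] O move#8: -1:+1/10*, -5:+1/6
[10] X move#9: -1:-1/9*, -5:-1/5
[9] O move#10: -1:+1/8*, -5:+1/4
[8] X move#11: -1:-1/7*, -5:-1/3
[7] O move#12: -1:+1/6*, -5:+1/2
[6] X move#13: -1:-1/5*, -5:-1/1
[5] O move#14: -1:+1/4*, -5:+1/0
[4] X move#15: -1:-1/3*
[3] O move#16: -1:+1/2*
[2] X move#17: -1:-1/1*
[1] O move#18: -1:+1/0*
[0] end (terminal -1, X#19); searched 18 to 18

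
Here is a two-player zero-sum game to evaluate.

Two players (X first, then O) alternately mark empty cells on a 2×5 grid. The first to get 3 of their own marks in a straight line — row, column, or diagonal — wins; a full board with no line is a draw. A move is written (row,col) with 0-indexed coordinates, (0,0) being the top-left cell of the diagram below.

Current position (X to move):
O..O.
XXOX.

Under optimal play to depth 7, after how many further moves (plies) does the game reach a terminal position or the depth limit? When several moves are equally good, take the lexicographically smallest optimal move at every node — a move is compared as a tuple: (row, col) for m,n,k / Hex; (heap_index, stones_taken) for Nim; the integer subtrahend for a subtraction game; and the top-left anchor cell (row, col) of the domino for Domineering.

ply 1, X at O..O./XXOX. | (0,1)=+0→OX.O./XXOX.*; (0,2)=+0→O.XO./XXOX.; (0,4)=+0→O..OX/XXOX.; (1,4)=-1→O..O./XXOXX
ply 2, O at OX.O./XXOX. | (0,2)=+0→OXOO./XXOX.*; (0,4)=+0→OX.OO/XXOX.; (1,4)=+0→OX.O./XXOXO
ply 3, X at OXOO./XXOX. | (0,4)=+0→OXOOX/XXOX.*; (1,4)=-1→OXOO./XXOXX
ply 4, O at OXOOX/XXOX. | (1,4)=+0→OXOOX/XXOXO*
ply 5: OXOOX/XXOXO is terminal +0 (X); from O..O./XXOX. depth 7

PV length from [O..O./XXOX.]: 4 plies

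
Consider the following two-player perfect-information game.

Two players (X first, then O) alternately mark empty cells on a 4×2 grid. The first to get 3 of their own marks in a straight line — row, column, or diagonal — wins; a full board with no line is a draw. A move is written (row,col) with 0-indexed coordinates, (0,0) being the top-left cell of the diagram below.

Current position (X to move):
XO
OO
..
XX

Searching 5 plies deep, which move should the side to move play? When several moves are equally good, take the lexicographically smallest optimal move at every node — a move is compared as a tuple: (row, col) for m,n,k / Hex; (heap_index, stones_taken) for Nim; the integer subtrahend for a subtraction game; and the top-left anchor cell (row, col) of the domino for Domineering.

X's best at [XO/OO/../XX]: (2,1)

ply 1, X at XO/OO/../XX | (2,0)=-1→XO/OO/X./XX; (2,1)=+0→XO/OO/.X/XX*
ply 2, O at XO/OO/.X/XX | (2,0)=+0→XO/OO/OX/XX*
ply 3: XO/OO/OX/XX is terminal +0 (X); from XO/OO/../XX depth 5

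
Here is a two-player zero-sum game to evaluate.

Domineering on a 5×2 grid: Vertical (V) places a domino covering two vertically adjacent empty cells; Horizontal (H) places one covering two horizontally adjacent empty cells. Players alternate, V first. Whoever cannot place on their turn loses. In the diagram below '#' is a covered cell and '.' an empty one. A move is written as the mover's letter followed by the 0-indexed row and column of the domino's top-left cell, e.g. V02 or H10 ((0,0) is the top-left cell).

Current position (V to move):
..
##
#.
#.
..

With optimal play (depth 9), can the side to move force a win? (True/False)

[../##/#./#./..] V move#1: V21:-1/../##/##/##/..*, V31:-1/../##/#./##/.#
[../##/##/##/..] H move#2: H00:+1/##/##/##/##/..*, H40:+1/../##/##/##/##
[##/##/##/##/..] end (terminal -1, V#3); searched ../##/#./#./.. to 9

V winning at [../##/#./#./..]: False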